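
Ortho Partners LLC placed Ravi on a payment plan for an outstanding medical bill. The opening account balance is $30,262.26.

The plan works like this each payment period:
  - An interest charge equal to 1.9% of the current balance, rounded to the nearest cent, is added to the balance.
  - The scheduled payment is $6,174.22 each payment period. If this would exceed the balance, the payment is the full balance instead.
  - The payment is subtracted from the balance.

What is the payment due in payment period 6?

$1,204.26

# | Opening | Interest | Payment | End bal
1 | $30,262.26 | $574.98 | $6,174.22 | $24,663.02
2 | $24,663.02 | $468.60 | $6,174.22 | $18,957.40
3 | $18,957.40 | $360.19 | $6,174.22 | $13,143.37
4 | $13,143.37 | $249.72 | $6,174.22 | $7,218.87
5 | $7,218.87 | $137.16 | $6,174.22 | $1,181.81
6 | $1,181.81 | $22.45 | $1,204.26 | $0.00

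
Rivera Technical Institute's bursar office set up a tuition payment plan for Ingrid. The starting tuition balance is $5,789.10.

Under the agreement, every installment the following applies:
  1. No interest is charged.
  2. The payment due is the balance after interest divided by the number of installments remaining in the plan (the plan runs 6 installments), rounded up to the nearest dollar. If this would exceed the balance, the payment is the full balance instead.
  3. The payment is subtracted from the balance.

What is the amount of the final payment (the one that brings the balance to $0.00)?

Installment 1: opening $5,789.10; payment $965.00; balance $4,824.10
Installment 2: opening $4,824.10; payment $965.00; balance $3,859.10
Installment 3: opening $3,859.10; payment $965.00; balance $2,894.10
Installment 4: opening $2,894.10; payment $965.00; balance $1,929.10
Installment 5: opening $1,929.10; payment $965.00; balance $964.10
Installment 6: opening $964.10; payment $964.10; balance $0.00

$964.10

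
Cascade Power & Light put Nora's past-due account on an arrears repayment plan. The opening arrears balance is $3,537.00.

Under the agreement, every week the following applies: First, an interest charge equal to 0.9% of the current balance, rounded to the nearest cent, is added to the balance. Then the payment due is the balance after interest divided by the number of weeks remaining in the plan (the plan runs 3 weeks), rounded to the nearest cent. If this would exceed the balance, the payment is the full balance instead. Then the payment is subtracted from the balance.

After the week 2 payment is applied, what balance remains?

Week 1: $3,537.00 +$31.83 interest = $3,568.83; pay $1,189.61 → $2,379.22
Week 2: $2,379.22 +$21.41 interest = $2,400.63; pay $1,200.32 → $1,200.31

$1,200.31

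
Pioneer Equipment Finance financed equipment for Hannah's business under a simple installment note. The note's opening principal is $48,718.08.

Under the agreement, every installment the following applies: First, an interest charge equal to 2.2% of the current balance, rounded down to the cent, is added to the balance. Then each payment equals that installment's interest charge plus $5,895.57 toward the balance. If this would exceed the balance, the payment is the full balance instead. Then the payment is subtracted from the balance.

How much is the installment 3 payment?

$6,707.96

Installment 1: opening $48,718.08; interest $1,071.79 → $49,789.87; payment $6,967.36; balance $42,822.51
Installment 2: opening $42,822.51; interest $942.09 → $43,764.60; payment $6,837.66; balance $36,926.94
Installment 3: opening $36,926.94; interest $812.39 → $37,739.33; payment $6,707.96; balance $31,031.37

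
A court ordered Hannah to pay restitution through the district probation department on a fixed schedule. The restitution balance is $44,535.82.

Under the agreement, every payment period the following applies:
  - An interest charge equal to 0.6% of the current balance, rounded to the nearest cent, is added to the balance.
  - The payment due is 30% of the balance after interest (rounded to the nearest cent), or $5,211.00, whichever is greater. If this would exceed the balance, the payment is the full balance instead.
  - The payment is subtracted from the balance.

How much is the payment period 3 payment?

$6,665.31

Payment period 1: $44,535.82 +$267.21 interest = $44,803.03; pay $13,440.91 → $31,362.12
Payment period 2: $31,362.12 +$188.17 interest = $31,550.29; pay $9,465.09 → $22,085.20
Payment period 3: $22,085.20 +$132.51 interest = $22,217.71; pay $6,665.31 → $15,552.40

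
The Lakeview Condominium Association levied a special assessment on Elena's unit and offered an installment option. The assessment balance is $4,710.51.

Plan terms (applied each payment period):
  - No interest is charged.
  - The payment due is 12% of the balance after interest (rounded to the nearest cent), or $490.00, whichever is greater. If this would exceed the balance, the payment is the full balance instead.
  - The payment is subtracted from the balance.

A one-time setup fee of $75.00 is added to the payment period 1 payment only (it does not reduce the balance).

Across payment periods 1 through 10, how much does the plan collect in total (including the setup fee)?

$4,785.51

Payment period 1: opening $4,710.51; payment $565.26 (+ $75.00 fee); balance $4,145.25
Payment period 2: opening $4,145.25; payment $497.43; balance $3,647.82
Payment period 3: opening $3,647.82; payment $490.00; balance $3,157.82
Payment period 4: opening $3,157.82; payment $490.00; balance $2,667.82
Payment period 5: opening $2,667.82; payment $490.00; balance $2,177.82
Payment period 6: opening $2,177.82; payment $490.00; balance $1,687.82
Payment period 7: opening $1,687.82; payment $490.00; balance $1,197.82
Payment period 8: opening $1,197.82; payment $490.00; balance $707.82
Payment period 9: opening $707.82; payment $490.00; balance $217.82
Payment period 10: opening $217.82; payment $217.82; balance $0.00
Total paid: $4,785.51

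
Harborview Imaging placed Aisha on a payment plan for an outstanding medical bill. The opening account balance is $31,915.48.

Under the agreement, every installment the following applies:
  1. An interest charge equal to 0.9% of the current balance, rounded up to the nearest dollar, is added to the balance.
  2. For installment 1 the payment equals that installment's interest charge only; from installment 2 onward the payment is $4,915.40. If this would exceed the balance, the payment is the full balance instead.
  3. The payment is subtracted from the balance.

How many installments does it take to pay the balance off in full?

8

# | Opening | Interest | Payment | End bal
1 | $31,915.48 | $288.00 | $288.00 | $31,915.48
2 | $31,915.48 | $288.00 | $4,915.40 | $27,288.08
3 | $27,288.08 | $246.00 | $4,915.40 | $22,618.68
4 | $22,618.68 | $204.00 | $4,915.40 | $17,907.28
5 | $17,907.28 | $162.00 | $4,915.40 | $13,153.88
6 | $13,153.88 | $119.00 | $4,915.40 | $8,357.48
7 | $8,357.48 | $76.00 | $4,915.40 | $3,518.08
8 | $3,518.08 | $32.00 | $3,550.08 | $0.00
Balance reaches $0.00 in installment 8.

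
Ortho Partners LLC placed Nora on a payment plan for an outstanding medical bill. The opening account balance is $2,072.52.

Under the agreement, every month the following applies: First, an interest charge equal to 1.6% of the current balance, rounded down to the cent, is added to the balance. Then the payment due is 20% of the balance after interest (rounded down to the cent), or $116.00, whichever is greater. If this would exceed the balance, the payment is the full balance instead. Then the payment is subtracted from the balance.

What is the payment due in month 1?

$421.13

Month 1: $2,072.52 +$33.16 interest = $2,105.68; pay $421.13 → $1,684.55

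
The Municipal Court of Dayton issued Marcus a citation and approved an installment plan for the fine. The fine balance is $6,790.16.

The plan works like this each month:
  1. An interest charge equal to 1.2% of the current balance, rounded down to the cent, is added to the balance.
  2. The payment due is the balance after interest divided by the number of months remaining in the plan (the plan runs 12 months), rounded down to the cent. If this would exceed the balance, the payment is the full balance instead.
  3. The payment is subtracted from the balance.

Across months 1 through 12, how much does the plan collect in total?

Month 1: opening $6,790.16; interest $81.48 → $6,871.64; payment $572.63; balance $6,299.01
Month 2: opening $6,299.01; interest $75.58 → $6,374.59; payment $579.50; balance $5,795.09
Month 3: opening $5,795.09; interest $69.54 → $5,864.63; payment $586.46; balance $5,278.17
Month 4: opening $5,278.17; interest $63.33 → $5,341.50; payment $593.50; balance $4,748.00
Month 5: opening $4,748.00; interest $56.97 → $4,804.97; payment $600.62; balance $4,204.35
Month 6: opening $4,204.35; interest $50.45 → $4,254.80; payment $607.82; balance $3,646.98
Month 7: opening $3,646.98; interest $43.76 → $3,690.74; payment $615.12; balance $3,075.62
Month 8: opening $3,075.62; interest $36.90 → $3,112.52; payment $622.50; balance $2,490.02
Month 9: opening $2,490.02; interest $29.88 → $2,519.90; payment $629.97; balance $1,889.93
Month 10: opening $1,889.93; interest $22.67 → $1,912.60; payment $637.53; balance $1,275.07
Month 11: opening $1,275.07; interest $15.30 → $1,290.37; payment $645.18; balance $645.19
Month 12: opening $645.19; interest $7.74 → $652.93; payment $652.93; balance $0.00
Total paid: $7,343.76

$7,343.76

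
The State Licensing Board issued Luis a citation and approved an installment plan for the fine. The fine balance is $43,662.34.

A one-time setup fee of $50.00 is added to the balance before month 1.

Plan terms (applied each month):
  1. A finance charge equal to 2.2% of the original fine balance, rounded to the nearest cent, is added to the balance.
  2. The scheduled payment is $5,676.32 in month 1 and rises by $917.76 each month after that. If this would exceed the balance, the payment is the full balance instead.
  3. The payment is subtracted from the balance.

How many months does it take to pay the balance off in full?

Month 1: $43,712.34 +$960.57 interest = $44,672.91; pay $5,676.32 → $38,996.59
Month 2: $38,996.59 +$960.57 interest = $39,957.16; pay $6,594.08 → $33,363.08
Month 3: $33,363.08 +$960.57 interest = $34,323.65; pay $7,511.84 → $26,811.81
Month 4: $26,811.81 +$960.57 interest = $27,772.38; pay $8,429.60 → $19,342.78
Month 5: $19,342.78 +$960.57 interest = $20,303.35; pay $9,347.36 → $10,955.99
Month 6: $10,955.99 +$960.57 interest = $11,916.56; pay $10,265.12 → $1,651.44
Month 7: $1,651.44 +$960.57 interest = $2,612.01; pay $2,612.01 → $0.00
Balance reaches $0.00 in month 7.

7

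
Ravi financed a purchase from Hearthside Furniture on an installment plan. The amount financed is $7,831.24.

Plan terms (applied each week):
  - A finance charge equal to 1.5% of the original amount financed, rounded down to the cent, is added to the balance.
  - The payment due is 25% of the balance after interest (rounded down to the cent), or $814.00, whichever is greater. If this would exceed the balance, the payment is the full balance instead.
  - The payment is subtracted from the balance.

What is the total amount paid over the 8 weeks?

# | Opening | Interest | Payment | End bal
1 | $7,831.24 | $117.46 | $1,987.17 | $5,961.53
2 | $5,961.53 | $117.46 | $1,519.74 | $4,559.25
3 | $4,559.25 | $117.46 | $1,169.17 | $3,507.54
4 | $3,507.54 | $117.46 | $906.25 | $2,718.75
5 | $2,718.75 | $117.46 | $814.00 | $2,022.21
6 | $2,022.21 | $117.46 | $814.00 | $1,325.67
7 | $1,325.67 | $117.46 | $814.00 | $629.13
8 | $629.13 | $117.46 | $746.59 | $0.00
Total paid: $8,770.92

$8,770.92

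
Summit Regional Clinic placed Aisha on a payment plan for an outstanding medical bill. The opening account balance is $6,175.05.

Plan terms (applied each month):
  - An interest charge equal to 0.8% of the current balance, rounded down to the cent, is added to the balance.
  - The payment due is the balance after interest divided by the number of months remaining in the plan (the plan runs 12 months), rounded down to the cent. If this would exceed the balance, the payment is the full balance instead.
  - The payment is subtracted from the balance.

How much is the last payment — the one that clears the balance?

$566.22

Month 1: $6,175.05 +$49.40 interest = $6,224.45; pay $518.70 → $5,705.75
Month 2: $5,705.75 +$45.64 interest = $5,751.39; pay $522.85 → $5,228.54
Month 3: $5,228.54 +$41.82 interest = $5,270.36; pay $527.03 → $4,743.33
Month 4: $4,743.33 +$37.94 interest = $4,781.27; pay $531.25 → $4,250.02
Month 5: $4,250.02 +$34.00 interest = $4,284.02; pay $535.50 → $3,748.52
Month 6: $3,748.52 +$29.98 interest = $3,778.50; pay $539.78 → $3,238.72
Month 7: $3,238.72 +$25.90 interest = $3,264.62; pay $544.10 → $2,720.52
Month 8: $2,720.52 +$21.76 interest = $2,742.28; pay $548.45 → $2,193.83
Month 9: $2,193.83 +$17.55 interest = $2,211.38; pay $552.84 → $1,658.54
Month 10: $1,658.54 +$13.26 interest = $1,671.80; pay $557.26 → $1,114.54
Month 11: $1,114.54 +$8.91 interest = $1,123.45; pay $561.72 → $561.73
Month 12: $561.73 +$4.49 interest = $566.22; pay $566.22 → $0.00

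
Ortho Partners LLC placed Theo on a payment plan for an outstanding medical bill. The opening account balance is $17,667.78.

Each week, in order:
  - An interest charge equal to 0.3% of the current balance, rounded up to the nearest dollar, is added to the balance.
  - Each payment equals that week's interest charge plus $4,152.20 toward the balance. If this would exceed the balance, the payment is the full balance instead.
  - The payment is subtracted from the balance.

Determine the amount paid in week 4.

$4,168.20

Week 1: opening $17,667.78; interest $54.00 → $17,721.78; payment $4,206.20; balance $13,515.58
Week 2: opening $13,515.58; interest $41.00 → $13,556.58; payment $4,193.20; balance $9,363.38
Week 3: opening $9,363.38; interest $29.00 → $9,392.38; payment $4,181.20; balance $5,211.18
Week 4: opening $5,211.18; interest $16.00 → $5,227.18; payment $4,168.20; balance $1,058.98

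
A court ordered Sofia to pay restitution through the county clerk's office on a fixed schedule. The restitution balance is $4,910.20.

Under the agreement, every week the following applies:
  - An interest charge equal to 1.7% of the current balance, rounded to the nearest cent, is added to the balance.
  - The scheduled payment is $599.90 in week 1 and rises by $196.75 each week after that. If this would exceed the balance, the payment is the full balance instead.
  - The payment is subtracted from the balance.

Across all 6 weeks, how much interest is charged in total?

$298.36

# | Opening | Interest | Payment | End bal
1 | $4,910.20 | $83.47 | $599.90 | $4,393.77
2 | $4,393.77 | $74.69 | $796.65 | $3,671.81
3 | $3,671.81 | $62.42 | $993.40 | $2,740.83
4 | $2,740.83 | $46.59 | $1,190.15 | $1,597.27
5 | $1,597.27 | $27.15 | $1,386.90 | $237.52
6 | $237.52 | $4.04 | $241.56 | $0.00
Total interest: $83.47 + $74.69 + $62.42 + $46.59 + $27.15 + $4.04 = $298.36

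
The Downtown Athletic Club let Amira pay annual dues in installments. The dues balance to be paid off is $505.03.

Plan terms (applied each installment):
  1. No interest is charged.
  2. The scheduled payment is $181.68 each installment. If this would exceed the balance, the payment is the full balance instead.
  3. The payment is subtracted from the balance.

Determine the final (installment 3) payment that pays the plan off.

$141.67

Installment 1: opening $505.03; payment $181.68; balance $323.35
Installment 2: opening $323.35; payment $181.68; balance $141.67
Installment 3: opening $141.67; payment $141.67; balance $0.00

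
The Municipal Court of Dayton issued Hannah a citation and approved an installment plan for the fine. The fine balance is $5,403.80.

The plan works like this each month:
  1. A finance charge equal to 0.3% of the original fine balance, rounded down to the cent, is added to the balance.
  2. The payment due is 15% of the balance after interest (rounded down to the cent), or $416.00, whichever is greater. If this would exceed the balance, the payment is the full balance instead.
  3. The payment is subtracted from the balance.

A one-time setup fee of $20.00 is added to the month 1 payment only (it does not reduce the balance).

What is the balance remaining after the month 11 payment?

$50.06

Month 1: $5,403.80 +$16.21 interest = $5,420.01; pay $813.00 (+ $20.00 fee) → $4,607.01
Month 2: $4,607.01 +$16.21 interest = $4,623.22; pay $693.48 → $3,929.74
Month 3: $3,929.74 +$16.21 interest = $3,945.95; pay $591.89 → $3,354.06
Month 4: $3,354.06 +$16.21 interest = $3,370.27; pay $505.54 → $2,864.73
Month 5: $2,864.73 +$16.21 interest = $2,880.94; pay $432.14 → $2,448.80
Month 6: $2,448.80 +$16.21 interest = $2,465.01; pay $416.00 → $2,049.01
Month 7: $2,049.01 +$16.21 interest = $2,065.22; pay $416.00 → $1,649.22
Month 8: $1,649.22 +$16.21 interest = $1,665.43; pay $416.00 → $1,249.43
Month 9: $1,249.43 +$16.21 interest = $1,265.64; pay $416.00 → $849.64
Month 10: $849.64 +$16.21 interest = $865.85; pay $416.00 → $449.85
Month 11: $449.85 +$16.21 interest = $466.06; pay $416.00 → $50.06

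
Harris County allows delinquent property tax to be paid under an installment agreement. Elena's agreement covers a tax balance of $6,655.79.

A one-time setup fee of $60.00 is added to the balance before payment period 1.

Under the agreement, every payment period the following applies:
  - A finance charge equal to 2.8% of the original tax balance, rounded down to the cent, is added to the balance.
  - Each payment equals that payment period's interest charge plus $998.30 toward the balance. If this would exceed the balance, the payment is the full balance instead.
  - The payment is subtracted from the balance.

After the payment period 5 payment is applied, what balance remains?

Payment period 1: opening $6,715.79; interest $186.36 → $6,902.15; payment $1,184.66; balance $5,717.49
Payment period 2: opening $5,717.49; interest $186.36 → $5,903.85; payment $1,184.66; balance $4,719.19
Payment period 3: opening $4,719.19; interest $186.36 → $4,905.55; payment $1,184.66; balance $3,720.89
Payment period 4: opening $3,720.89; interest $186.36 → $3,907.25; payment $1,184.66; balance $2,722.59
Payment period 5: opening $2,722.59; interest $186.36 → $2,908.95; payment $1,184.66; balance $1,724.29

$1,724.29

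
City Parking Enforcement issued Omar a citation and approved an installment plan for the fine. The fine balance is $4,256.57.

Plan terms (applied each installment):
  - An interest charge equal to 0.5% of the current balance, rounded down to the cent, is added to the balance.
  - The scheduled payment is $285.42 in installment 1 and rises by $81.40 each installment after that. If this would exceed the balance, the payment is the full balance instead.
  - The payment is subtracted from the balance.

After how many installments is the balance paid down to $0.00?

8

Installment 1: $4,256.57 +$21.28 interest = $4,277.85; pay $285.42 → $3,992.43
Installment 2: $3,992.43 +$19.96 interest = $4,012.39; pay $366.82 → $3,645.57
Installment 3: $3,645.57 +$18.22 interest = $3,663.79; pay $448.22 → $3,215.57
Installment 4: $3,215.57 +$16.07 interest = $3,231.64; pay $529.62 → $2,702.02
Installment 5: $2,702.02 +$13.51 interest = $2,715.53; pay $611.02 → $2,104.51
Installment 6: $2,104.51 +$10.52 interest = $2,115.03; pay $692.42 → $1,422.61
Installment 7: $1,422.61 +$7.11 interest = $1,429.72; pay $773.82 → $655.90
Installment 8: $655.90 +$3.27 interest = $659.17; pay $659.17 → $0.00
Balance reaches $0.00 in installment 8.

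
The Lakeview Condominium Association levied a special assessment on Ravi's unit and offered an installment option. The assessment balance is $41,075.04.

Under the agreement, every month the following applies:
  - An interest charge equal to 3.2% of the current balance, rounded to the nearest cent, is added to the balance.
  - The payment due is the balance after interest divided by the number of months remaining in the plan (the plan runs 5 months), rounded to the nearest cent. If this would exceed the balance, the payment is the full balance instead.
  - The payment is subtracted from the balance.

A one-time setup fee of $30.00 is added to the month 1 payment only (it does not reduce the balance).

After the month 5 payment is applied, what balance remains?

$0.00

Month 1: $41,075.04 +$1,314.40 interest = $42,389.44; pay $8,477.89 (+ $30.00 fee) → $33,911.55
Month 2: $33,911.55 +$1,085.17 interest = $34,996.72; pay $8,749.18 → $26,247.54
Month 3: $26,247.54 +$839.92 interest = $27,087.46; pay $9,029.15 → $18,058.31
Month 4: $18,058.31 +$577.87 interest = $18,636.18; pay $9,318.09 → $9,318.09
Month 5: $9,318.09 +$298.18 interest = $9,616.27; pay $9,616.27 → $0.00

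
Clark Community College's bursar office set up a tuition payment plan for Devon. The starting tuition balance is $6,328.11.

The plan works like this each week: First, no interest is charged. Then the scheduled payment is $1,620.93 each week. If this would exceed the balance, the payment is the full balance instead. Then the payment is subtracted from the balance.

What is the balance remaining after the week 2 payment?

Week 1: opening $6,328.11; payment $1,620.93; balance $4,707.18
Week 2: opening $4,707.18; payment $1,620.93; balance $3,086.25

$3,086.25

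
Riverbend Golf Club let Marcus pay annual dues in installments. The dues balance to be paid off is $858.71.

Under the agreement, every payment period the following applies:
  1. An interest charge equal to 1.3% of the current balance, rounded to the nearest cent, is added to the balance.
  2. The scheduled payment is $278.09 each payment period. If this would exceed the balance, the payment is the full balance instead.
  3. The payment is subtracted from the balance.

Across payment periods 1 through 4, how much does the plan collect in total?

$882.36

# | Opening | Interest | Payment | End bal
1 | $858.71 | $11.16 | $278.09 | $591.78
2 | $591.78 | $7.69 | $278.09 | $321.38
3 | $321.38 | $4.18 | $278.09 | $47.47
4 | $47.47 | $0.62 | $48.09 | $0.00
Total paid: $882.36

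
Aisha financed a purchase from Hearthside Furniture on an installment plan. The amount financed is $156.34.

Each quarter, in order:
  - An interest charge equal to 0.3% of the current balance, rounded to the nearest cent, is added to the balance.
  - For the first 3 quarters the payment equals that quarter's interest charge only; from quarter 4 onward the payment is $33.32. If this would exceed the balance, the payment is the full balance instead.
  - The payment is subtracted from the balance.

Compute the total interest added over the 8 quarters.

Quarter 1: opening $156.34; interest $0.47 → $156.81; payment $0.47; balance $156.34
Quarter 2: opening $156.34; interest $0.47 → $156.81; payment $0.47; balance $156.34
Quarter 3: opening $156.34; interest $0.47 → $156.81; payment $0.47; balance $156.34
Quarter 4: opening $156.34; interest $0.47 → $156.81; payment $33.32; balance $123.49
Quarter 5: opening $123.49; interest $0.37 → $123.86; payment $33.32; balance $90.54
Quarter 6: opening $90.54; interest $0.27 → $90.81; payment $33.32; balance $57.49
Quarter 7: opening $57.49; interest $0.17 → $57.66; payment $33.32; balance $24.34
Quarter 8: opening $24.34; interest $0.07 → $24.41; payment $24.41; balance $0.00
Total interest: $0.47 + $0.47 + $0.47 + $0.47 + $0.37 + $0.27 + $0.17 + $0.07 = $2.76

$2.76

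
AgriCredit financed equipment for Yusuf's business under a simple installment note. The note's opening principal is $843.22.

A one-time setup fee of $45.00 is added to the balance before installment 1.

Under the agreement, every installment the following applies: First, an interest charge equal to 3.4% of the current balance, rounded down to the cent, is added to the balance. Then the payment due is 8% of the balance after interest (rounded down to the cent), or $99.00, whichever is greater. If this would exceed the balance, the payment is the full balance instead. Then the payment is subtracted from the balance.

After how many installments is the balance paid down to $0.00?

# | Opening | Interest | Payment | End bal
1 | $888.22 | $30.19 | $99.00 | $819.41
2 | $819.41 | $27.85 | $99.00 | $748.26
3 | $748.26 | $25.44 | $99.00 | $674.70
4 | $674.70 | $22.93 | $99.00 | $598.63
5 | $598.63 | $20.35 | $99.00 | $519.98
6 | $519.98 | $17.67 | $99.00 | $438.65
7 | $438.65 | $14.91 | $99.00 | $354.56
8 | $354.56 | $12.05 | $99.00 | $267.61
9 | $267.61 | $9.09 | $99.00 | $177.70
10 | $177.70 | $6.04 | $99.00 | $84.74
11 | $84.74 | $2.88 | $87.62 | $0.00
Balance reaches $0.00 in installment 11.

11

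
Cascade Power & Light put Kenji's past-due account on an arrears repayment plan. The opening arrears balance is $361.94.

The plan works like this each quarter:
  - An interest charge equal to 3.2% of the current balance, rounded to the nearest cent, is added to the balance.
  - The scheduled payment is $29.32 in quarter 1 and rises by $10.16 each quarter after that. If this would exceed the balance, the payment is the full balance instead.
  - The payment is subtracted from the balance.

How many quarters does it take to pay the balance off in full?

Quarter 1: $361.94 +$11.58 interest = $373.52; pay $29.32 → $344.20
Quarter 2: $344.20 +$11.01 interest = $355.21; pay $39.48 → $315.73
Quarter 3: $315.73 +$10.10 interest = $325.83; pay $49.64 → $276.19
Quarter 4: $276.19 +$8.84 interest = $285.03; pay $59.80 → $225.23
Quarter 5: $225.23 +$7.21 interest = $232.44; pay $69.96 → $162.48
Quarter 6: $162.48 +$5.20 interest = $167.68; pay $80.12 → $87.56
Quarter 7: $87.56 +$2.80 interest = $90.36; pay $90.28 → $0.08
Quarter 8: $0.08 +$0.00 interest = $0.08; pay $0.08 → $0.00
Balance reaches $0.00 in quarter 8.

8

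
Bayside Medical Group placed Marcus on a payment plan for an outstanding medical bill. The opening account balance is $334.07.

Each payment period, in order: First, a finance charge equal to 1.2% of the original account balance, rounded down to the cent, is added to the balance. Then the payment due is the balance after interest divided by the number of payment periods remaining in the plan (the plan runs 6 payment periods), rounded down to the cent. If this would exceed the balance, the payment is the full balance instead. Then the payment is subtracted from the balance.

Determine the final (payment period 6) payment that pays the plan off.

$65.49

Payment period 1: $334.07 +$4.00 interest = $338.07; pay $56.34 → $281.73
Payment period 2: $281.73 +$4.00 interest = $285.73; pay $57.14 → $228.59
Payment period 3: $228.59 +$4.00 interest = $232.59; pay $58.14 → $174.45
Payment period 4: $174.45 +$4.00 interest = $178.45; pay $59.48 → $118.97
Payment period 5: $118.97 +$4.00 interest = $122.97; pay $61.48 → $61.49
Payment period 6: $61.49 +$4.00 interest = $65.49; pay $65.49 → $0.00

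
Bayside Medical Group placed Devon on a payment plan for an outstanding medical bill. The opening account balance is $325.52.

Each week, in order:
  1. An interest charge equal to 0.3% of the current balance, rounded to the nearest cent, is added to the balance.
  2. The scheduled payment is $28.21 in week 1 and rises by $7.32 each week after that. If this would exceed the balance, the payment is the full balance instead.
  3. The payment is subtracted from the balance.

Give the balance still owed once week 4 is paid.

$172.08

Week 1: opening $325.52; interest $0.98 → $326.50; payment $28.21; balance $298.29
Week 2: opening $298.29; interest $0.89 → $299.18; payment $35.53; balance $263.65
Week 3: opening $263.65; interest $0.79 → $264.44; payment $42.85; balance $221.59
Week 4: opening $221.59; interest $0.66 → $222.25; payment $50.17; balance $172.08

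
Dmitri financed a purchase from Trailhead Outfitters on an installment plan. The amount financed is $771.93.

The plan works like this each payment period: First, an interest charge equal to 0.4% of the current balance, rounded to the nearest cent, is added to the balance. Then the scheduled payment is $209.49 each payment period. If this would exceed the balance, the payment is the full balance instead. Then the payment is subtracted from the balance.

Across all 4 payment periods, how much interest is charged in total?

$7.38

# | Opening | Interest | Payment | End bal
1 | $771.93 | $3.09 | $209.49 | $565.53
2 | $565.53 | $2.26 | $209.49 | $358.30
3 | $358.30 | $1.43 | $209.49 | $150.24
4 | $150.24 | $0.60 | $150.84 | $0.00
Total interest: $3.09 + $2.26 + $1.43 + $0.60 = $7.38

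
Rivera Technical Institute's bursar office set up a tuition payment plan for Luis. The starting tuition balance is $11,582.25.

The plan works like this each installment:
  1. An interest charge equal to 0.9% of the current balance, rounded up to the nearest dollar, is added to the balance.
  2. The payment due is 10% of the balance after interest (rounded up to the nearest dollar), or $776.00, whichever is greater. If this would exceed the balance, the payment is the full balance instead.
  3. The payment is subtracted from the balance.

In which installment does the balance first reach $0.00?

15

Installment 1: opening $11,582.25; interest $105.00 → $11,687.25; payment $1,169.00; balance $10,518.25
Installment 2: opening $10,518.25; interest $95.00 → $10,613.25; payment $1,062.00; balance $9,551.25
Installment 3: opening $9,551.25; interest $86.00 → $9,637.25; payment $964.00; balance $8,673.25
Installment 4: opening $8,673.25; interest $79.00 → $8,752.25; payment $876.00; balance $7,876.25
Installment 5: opening $7,876.25; interest $71.00 → $7,947.25; payment $795.00; balance $7,152.25
Installment 6: opening $7,152.25; interest $65.00 → $7,217.25; payment $776.00; balance $6,441.25
Installment 7: opening $6,441.25; interest $58.00 → $6,499.25; payment $776.00; balance $5,723.25
Installment 8: opening $5,723.25; interest $52.00 → $5,775.25; payment $776.00; balance $4,999.25
Installment 9: opening $4,999.25; interest $45.00 → $5,044.25; payment $776.00; balance $4,268.25
Installment 10: opening $4,268.25; interest $39.00 → $4,307.25; payment $776.00; balance $3,531.25
Installment 11: opening $3,531.25; interest $32.00 → $3,563.25; payment $776.00; balance $2,787.25
Installment 12: opening $2,787.25; interest $26.00 → $2,813.25; payment $776.00; balance $2,037.25
Installment 13: opening $2,037.25; interest $19.00 → $2,056.25; payment $776.00; balance $1,280.25
Installment 14: opening $1,280.25; interest $12.00 → $1,292.25; payment $776.00; balance $516.25
Installment 15: opening $516.25; interest $5.00 → $521.25; payment $521.25; balance $0.00
Balance reaches $0.00 in installment 15.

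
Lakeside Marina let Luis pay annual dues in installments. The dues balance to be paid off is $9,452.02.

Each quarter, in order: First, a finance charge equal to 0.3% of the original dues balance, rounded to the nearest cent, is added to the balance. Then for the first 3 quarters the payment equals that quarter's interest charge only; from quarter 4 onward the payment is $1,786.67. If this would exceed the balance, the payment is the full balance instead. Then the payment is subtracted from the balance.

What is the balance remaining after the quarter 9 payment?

$0.00

Quarter 1: $9,452.02 +$28.36 interest = $9,480.38; pay $28.36 → $9,452.02
Quarter 2: $9,452.02 +$28.36 interest = $9,480.38; pay $28.36 → $9,452.02
Quarter 3: $9,452.02 +$28.36 interest = $9,480.38; pay $28.36 → $9,452.02
Quarter 4: $9,452.02 +$28.36 interest = $9,480.38; pay $1,786.67 → $7,693.71
Quarter 5: $7,693.71 +$28.36 interest = $7,722.07; pay $1,786.67 → $5,935.40
Quarter 6: $5,935.40 +$28.36 interest = $5,963.76; pay $1,786.67 → $4,177.09
Quarter 7: $4,177.09 +$28.36 interest = $4,205.45; pay $1,786.67 → $2,418.78
Quarter 8: $2,418.78 +$28.36 interest = $2,447.14; pay $1,786.67 → $660.47
Quarter 9: $660.47 +$28.36 interest = $688.83; pay $688.83 → $0.00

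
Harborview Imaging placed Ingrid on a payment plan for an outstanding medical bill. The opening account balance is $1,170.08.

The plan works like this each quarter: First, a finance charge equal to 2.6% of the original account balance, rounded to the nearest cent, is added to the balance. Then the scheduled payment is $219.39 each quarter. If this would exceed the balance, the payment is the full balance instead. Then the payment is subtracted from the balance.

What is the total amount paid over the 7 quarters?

Quarter 1: opening $1,170.08; interest $30.42 → $1,200.50; payment $219.39; balance $981.11
Quarter 2: opening $981.11; interest $30.42 → $1,011.53; payment $219.39; balance $792.14
Quarter 3: opening $792.14; interest $30.42 → $822.56; payment $219.39; balance $603.17
Quarter 4: opening $603.17; interest $30.42 → $633.59; payment $219.39; balance $414.20
Quarter 5: opening $414.20; interest $30.42 → $444.62; payment $219.39; balance $225.23
Quarter 6: opening $225.23; interest $30.42 → $255.65; payment $219.39; balance $36.26
Quarter 7: opening $36.26; interest $30.42 → $66.68; payment $66.68; balance $0.00
Total paid: $1,383.02

$1,383.02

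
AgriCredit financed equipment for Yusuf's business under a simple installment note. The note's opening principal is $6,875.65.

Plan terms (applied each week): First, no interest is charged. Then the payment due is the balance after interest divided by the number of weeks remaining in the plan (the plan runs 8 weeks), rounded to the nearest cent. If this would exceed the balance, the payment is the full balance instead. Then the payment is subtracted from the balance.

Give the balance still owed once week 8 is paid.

Week 1: opening $6,875.65; payment $859.46; balance $6,016.19
Week 2: opening $6,016.19; payment $859.46; balance $5,156.73
Week 3: opening $5,156.73; payment $859.46; balance $4,297.27
Week 4: opening $4,297.27; payment $859.45; balance $3,437.82
Week 5: opening $3,437.82; payment $859.46; balance $2,578.36
Week 6: opening $2,578.36; payment $859.45; balance $1,718.91
Week 7: opening $1,718.91; payment $859.46; balance $859.45
Week 8: opening $859.45; payment $859.45; balance $0.00

$0.00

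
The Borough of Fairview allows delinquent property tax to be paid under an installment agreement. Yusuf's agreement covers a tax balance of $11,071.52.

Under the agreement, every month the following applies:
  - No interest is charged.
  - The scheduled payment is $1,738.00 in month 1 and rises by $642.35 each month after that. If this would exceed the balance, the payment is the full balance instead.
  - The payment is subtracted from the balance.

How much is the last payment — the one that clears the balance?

Month 1: opening $11,071.52; payment $1,738.00; balance $9,333.52
Month 2: opening $9,333.52; payment $2,380.35; balance $6,953.17
Month 3: opening $6,953.17; payment $3,022.70; balance $3,930.47
Month 4: opening $3,930.47; payment $3,665.05; balance $265.42
Month 5: opening $265.42; payment $265.42; balance $0.00

$265.42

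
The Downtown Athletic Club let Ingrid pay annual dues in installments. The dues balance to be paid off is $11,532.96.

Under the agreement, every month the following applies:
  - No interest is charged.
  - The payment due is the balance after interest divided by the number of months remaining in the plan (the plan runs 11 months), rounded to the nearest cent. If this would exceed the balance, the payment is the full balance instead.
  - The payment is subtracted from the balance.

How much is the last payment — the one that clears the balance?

$1,048.45

# | Opening | Payment | End bal
1 | $11,532.96 | $1,048.45 | $10,484.51
2 | $10,484.51 | $1,048.45 | $9,436.06
3 | $9,436.06 | $1,048.45 | $8,387.61
4 | $8,387.61 | $1,048.45 | $7,339.16
5 | $7,339.16 | $1,048.45 | $6,290.71
6 | $6,290.71 | $1,048.45 | $5,242.26
7 | $5,242.26 | $1,048.45 | $4,193.81
8 | $4,193.81 | $1,048.45 | $3,145.36
9 | $3,145.36 | $1,048.45 | $2,096.91
10 | $2,096.91 | $1,048.46 | $1,048.45
11 | $1,048.45 | $1,048.45 | $0.00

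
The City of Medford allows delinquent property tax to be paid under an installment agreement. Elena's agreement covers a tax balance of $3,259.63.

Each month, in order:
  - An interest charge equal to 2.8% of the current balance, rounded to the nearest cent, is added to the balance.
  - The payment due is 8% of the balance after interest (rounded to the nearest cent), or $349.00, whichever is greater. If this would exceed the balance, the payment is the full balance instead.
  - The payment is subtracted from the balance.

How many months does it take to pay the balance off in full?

11

Month 1: $3,259.63 +$91.27 interest = $3,350.90; pay $349.00 → $3,001.90
Month 2: $3,001.90 +$84.05 interest = $3,085.95; pay $349.00 → $2,736.95
Month 3: $2,736.95 +$76.63 interest = $2,813.58; pay $349.00 → $2,464.58
Month 4: $2,464.58 +$69.01 interest = $2,533.59; pay $349.00 → $2,184.59
Month 5: $2,184.59 +$61.17 interest = $2,245.76; pay $349.00 → $1,896.76
Month 6: $1,896.76 +$53.11 interest = $1,949.87; pay $349.00 → $1,600.87
Month 7: $1,600.87 +$44.82 interest = $1,645.69; pay $349.00 → $1,296.69
Month 8: $1,296.69 +$36.31 interest = $1,333.00; pay $349.00 → $984.00
Month 9: $984.00 +$27.55 interest = $1,011.55; pay $349.00 → $662.55
Month 10: $662.55 +$18.55 interest = $681.10; pay $349.00 → $332.10
Month 11: $332.10 +$9.30 interest = $341.40; pay $341.40 → $0.00
Balance reaches $0.00 in month 11.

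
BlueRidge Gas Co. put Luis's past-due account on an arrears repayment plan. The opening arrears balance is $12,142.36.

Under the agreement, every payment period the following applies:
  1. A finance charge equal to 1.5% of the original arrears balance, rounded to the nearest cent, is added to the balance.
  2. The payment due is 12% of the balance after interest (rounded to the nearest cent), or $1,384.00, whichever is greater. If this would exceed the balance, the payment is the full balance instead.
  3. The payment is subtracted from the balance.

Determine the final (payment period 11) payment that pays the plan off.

Payment period 1: $12,142.36 +$182.14 interest = $12,324.50; pay $1,478.94 → $10,845.56
Payment period 2: $10,845.56 +$182.14 interest = $11,027.70; pay $1,384.00 → $9,643.70
Payment period 3: $9,643.70 +$182.14 interest = $9,825.84; pay $1,384.00 → $8,441.84
Payment period 4: $8,441.84 +$182.14 interest = $8,623.98; pay $1,384.00 → $7,239.98
Payment period 5: $7,239.98 +$182.14 interest = $7,422.12; pay $1,384.00 → $6,038.12
Payment period 6: $6,038.12 +$182.14 interest = $6,220.26; pay $1,384.00 → $4,836.26
Payment period 7: $4,836.26 +$182.14 interest = $5,018.40; pay $1,384.00 → $3,634.40
Payment period 8: $3,634.40 +$182.14 interest = $3,816.54; pay $1,384.00 → $2,432.54
Payment period 9: $2,432.54 +$182.14 interest = $2,614.68; pay $1,384.00 → $1,230.68
Payment period 10: $1,230.68 +$182.14 interest = $1,412.82; pay $1,384.00 → $28.82
Payment period 11: $28.82 +$182.14 interest = $210.96; pay $210.96 → $0.00

$210.96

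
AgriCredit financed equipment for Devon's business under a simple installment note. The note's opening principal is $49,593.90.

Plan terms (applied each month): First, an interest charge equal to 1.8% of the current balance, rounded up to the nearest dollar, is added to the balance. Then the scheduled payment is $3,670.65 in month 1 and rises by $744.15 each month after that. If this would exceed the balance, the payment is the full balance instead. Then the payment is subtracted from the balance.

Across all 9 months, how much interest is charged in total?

Month 1: $49,593.90 +$893.00 interest = $50,486.90; pay $3,670.65 → $46,816.25
Month 2: $46,816.25 +$843.00 interest = $47,659.25; pay $4,414.80 → $43,244.45
Month 3: $43,244.45 +$779.00 interest = $44,023.45; pay $5,158.95 → $38,864.50
Month 4: $38,864.50 +$700.00 interest = $39,564.50; pay $5,903.10 → $33,661.40
Month 5: $33,661.40 +$606.00 interest = $34,267.40; pay $6,647.25 → $27,620.15
Month 6: $27,620.15 +$498.00 interest = $28,118.15; pay $7,391.40 → $20,726.75
Month 7: $20,726.75 +$374.00 interest = $21,100.75; pay $8,135.55 → $12,965.20
Month 8: $12,965.20 +$234.00 interest = $13,199.20; pay $8,879.70 → $4,319.50
Month 9: $4,319.50 +$78.00 interest = $4,397.50; pay $4,397.50 → $0.00
Total interest: $893.00 + $843.00 + $779.00 + $700.00 + $606.00 + $498.00 + $374.00 + $234.00 + $78.00 = $5,005.00

$5,005.00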